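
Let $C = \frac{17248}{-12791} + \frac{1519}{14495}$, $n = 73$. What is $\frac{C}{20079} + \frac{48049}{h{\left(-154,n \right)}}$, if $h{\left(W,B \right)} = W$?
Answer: $- \frac{59624943891653423}{191101574153490} \approx -312.01$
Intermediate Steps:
$C = - \frac{230580231}{185405545}$ ($C = 17248 \left(- \frac{1}{12791}\right) + 1519 \cdot \frac{1}{14495} = - \frac{17248}{12791} + \frac{1519}{14495} = - \frac{230580231}{185405545} \approx -1.2437$)
$\frac{C}{20079} + \frac{48049}{h{\left(-154,n \right)}} = - \frac{230580231}{185405545 \cdot 20079} + \frac{48049}{-154} = \left(- \frac{230580231}{185405545}\right) \frac{1}{20079} + 48049 \left(- \frac{1}{154}\right) = - \frac{76860077}{1240919312685} - \frac{48049}{154} = - \frac{59624943891653423}{191101574153490}$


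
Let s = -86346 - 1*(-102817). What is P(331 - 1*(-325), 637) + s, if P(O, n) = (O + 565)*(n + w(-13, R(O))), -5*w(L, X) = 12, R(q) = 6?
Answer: 3956588/5 ≈ 7.9132e+5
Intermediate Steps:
s = 16471 (s = -86346 + 102817 = 16471)
w(L, X) = -12/5 (w(L, X) = -⅕*12 = -12/5)
P(O, n) = (565 + O)*(-12/5 + n) (P(O, n) = (O + 565)*(n - 12/5) = (565 + O)*(-12/5 + n))
P(331 - 1*(-325), 637) + s = (-1356 + 565*637 - 12*(331 - 1*(-325))/5 + (331 - 1*(-325))*637) + 16471 = (-1356 + 359905 - 12*(331 + 325)/5 + (331 + 325)*637) + 16471 = (-1356 + 359905 - 12/5*656 + 656*637) + 16471 = (-1356 + 359905 - 7872/5 + 417872) + 16471 = 3874233/5 + 16471 = 3956588/5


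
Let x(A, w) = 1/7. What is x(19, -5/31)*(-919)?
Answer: -919/7 ≈ -131.29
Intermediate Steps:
x(A, w) = ⅐
x(19, -5/31)*(-919) = (⅐)*(-919) = -919/7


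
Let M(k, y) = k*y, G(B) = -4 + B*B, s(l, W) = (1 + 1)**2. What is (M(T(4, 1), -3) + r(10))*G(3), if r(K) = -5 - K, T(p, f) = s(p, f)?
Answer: -135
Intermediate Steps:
s(l, W) = 4 (s(l, W) = 2**2 = 4)
T(p, f) = 4
G(B) = -4 + B**2
(M(T(4, 1), -3) + r(10))*G(3) = (4*(-3) + (-5 - 1*10))*(-4 + 3**2) = (-12 + (-5 - 10))*(-4 + 9) = (-12 - 15)*5 = -27*5 = -135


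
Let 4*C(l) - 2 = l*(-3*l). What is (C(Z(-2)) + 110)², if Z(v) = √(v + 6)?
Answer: 46225/4 ≈ 11556.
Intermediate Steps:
Z(v) = √(6 + v)
C(l) = ½ - 3*l²/4 (C(l) = ½ + (l*(-3*l))/4 = ½ + (-3*l²)/4 = ½ - 3*l²/4)
(C(Z(-2)) + 110)² = ((½ - 3*(√(6 - 2))²/4) + 110)² = ((½ - 3*(√4)²/4) + 110)² = ((½ - ¾*2²) + 110)² = ((½ - ¾*4) + 110)² = ((½ - 3) + 110)² = (-5/2 + 110)² = (215/2)² = 46225/4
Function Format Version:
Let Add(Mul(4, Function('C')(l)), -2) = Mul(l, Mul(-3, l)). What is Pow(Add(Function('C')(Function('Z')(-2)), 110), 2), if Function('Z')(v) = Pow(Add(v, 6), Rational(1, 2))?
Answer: Rational(46225, 4) ≈ 11556.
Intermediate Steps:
Function('Z')(v) = Pow(Add(6, v), Rational(1, 2))
Function('C')(l) = Add(Rational(1, 2), Mul(Rational(-3, 4), Pow(l, 2))) (Function('C')(l) = Add(Rational(1, 2), Mul(Rational(1, 4), Mul(l, Mul(-3, l)))) = Add(Rational(1, 2), Mul(Rational(1, 4), Mul(-3, Pow(l, 2)))) = Add(Rational(1, 2), Mul(Rational(-3, 4), Pow(l, 2))))
Pow(Add(Function('C')(Function('Z')(-2)), 110), 2) = Pow(Add(Add(Rational(1, 2), Mul(Rational(-3, 4), Pow(Pow(Add(6, -2), Rational(1, 2)), 2))), 110), 2) = Pow(Add(Add(Rational(1, 2), Mul(Rational(-3, 4), Pow(Pow(4, Rational(1, 2)), 2))), 110), 2) = Pow(Add(Add(Rational(1, 2), Mul(Rational(-3, 4), Pow(2, 2))), 110), 2) = Pow(Add(Add(Rational(1, 2), Mul(Rational(-3, 4), 4)), 110), 2) = Pow(Add(Add(Rational(1, 2), -3), 110), 2) = Pow(Add(Rational(-5, 2), 110), 2) = Pow(Rational(215, 2), 2) = Rational(46225, 4)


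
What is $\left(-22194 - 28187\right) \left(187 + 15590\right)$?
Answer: $-794861037$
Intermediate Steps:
$\left(-22194 - 28187\right) \left(187 + 15590\right) = \left(-50381\right) 15777 = -794861037$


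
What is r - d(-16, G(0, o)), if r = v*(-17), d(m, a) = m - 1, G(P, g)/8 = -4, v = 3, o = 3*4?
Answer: -34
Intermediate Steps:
o = 12
G(P, g) = -32 (G(P, g) = 8*(-4) = -32)
d(m, a) = -1 + m
r = -51 (r = 3*(-17) = -51)
r - d(-16, G(0, o)) = -51 - (-1 - 16) = -51 - 1*(-17) = -51 + 17 = -34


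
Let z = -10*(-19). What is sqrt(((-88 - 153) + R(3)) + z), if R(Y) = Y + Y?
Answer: 3*I*sqrt(5) ≈ 6.7082*I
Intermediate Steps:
R(Y) = 2*Y
z = 190
sqrt(((-88 - 153) + R(3)) + z) = sqrt(((-88 - 153) + 2*3) + 190) = sqrt((-241 + 6) + 190) = sqrt(-235 + 190) = sqrt(-45) = 3*I*sqrt(5)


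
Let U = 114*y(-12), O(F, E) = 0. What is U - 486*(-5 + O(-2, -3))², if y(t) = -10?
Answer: -13290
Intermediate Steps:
U = -1140 (U = 114*(-10) = -1140)
U - 486*(-5 + O(-2, -3))² = -1140 - 486*(-5 + 0)² = -1140 - 486*(-5)² = -1140 - 486*25 = -1140 - 1*12150 = -1140 - 12150 = -13290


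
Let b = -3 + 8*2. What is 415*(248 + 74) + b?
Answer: 133643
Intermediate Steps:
b = 13 (b = -3 + 16 = 13)
415*(248 + 74) + b = 415*(248 + 74) + 13 = 415*322 + 13 = 133630 + 13 = 133643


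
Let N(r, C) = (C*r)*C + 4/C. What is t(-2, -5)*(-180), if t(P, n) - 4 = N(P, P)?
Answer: 1080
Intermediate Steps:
N(r, C) = 4/C + r*C**2 (N(r, C) = r*C**2 + 4/C = 4/C + r*C**2)
t(P, n) = 4 + (4 + P**4)/P (t(P, n) = 4 + (4 + P*P**3)/P = 4 + (4 + P**4)/P)
t(-2, -5)*(-180) = (4 + (-2)**3 + 4/(-2))*(-180) = (4 - 8 + 4*(-1/2))*(-180) = (4 - 8 - 2)*(-180) = -6*(-180) = 1080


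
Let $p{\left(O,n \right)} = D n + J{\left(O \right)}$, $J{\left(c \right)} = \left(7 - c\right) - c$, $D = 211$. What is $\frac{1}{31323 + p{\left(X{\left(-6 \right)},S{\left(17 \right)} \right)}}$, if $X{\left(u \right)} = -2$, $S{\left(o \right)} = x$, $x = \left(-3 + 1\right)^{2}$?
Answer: $\frac{1}{32178} \approx 3.1077 \cdot 10^{-5}$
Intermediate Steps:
$J{\left(c \right)} = 7 - 2 c$
$x = 4$ ($x = \left(-2\right)^{2} = 4$)
$S{\left(o \right)} = 4$
$p{\left(O,n \right)} = 7 - 2 O + 211 n$ ($p{\left(O,n \right)} = 211 n - \left(-7 + 2 O\right) = 7 - 2 O + 211 n$)
$\frac{1}{31323 + p{\left(X{\left(-6 \right)},S{\left(17 \right)} \right)}} = \frac{1}{31323 + \left(7 - -4 + 211 \cdot 4\right)} = \frac{1}{31323 + \left(7 + 4 + 844\right)} = \frac{1}{31323 + 855} = \frac{1}{32178}$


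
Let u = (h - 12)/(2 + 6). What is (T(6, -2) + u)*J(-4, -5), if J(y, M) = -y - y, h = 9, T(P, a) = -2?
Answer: -19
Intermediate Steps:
J(y, M) = -2*y
u = -3/8 (u = (9 - 12)/(2 + 6) = -3/8 ≈ -0.37500)
(T(6, -2) + u)*J(-4, -5) = (-2 - 3/8)*(-2*(-4)) = -19/8*8 = -19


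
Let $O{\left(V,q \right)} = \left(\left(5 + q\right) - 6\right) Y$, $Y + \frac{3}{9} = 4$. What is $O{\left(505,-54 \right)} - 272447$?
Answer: $- \frac{817946}{3} \approx -2.7265 \cdot 10^{5}$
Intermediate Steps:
$Y = \frac{11}{3}$ ($Y = - \frac{1}{3} + 4 = \frac{11}{3} \approx 3.6667$)
$O{\left(V,q \right)} = - \frac{11}{3} + \frac{11 q}{3}$ ($O{\left(V,q \right)} = \left(\left(5 + q\right) - 6\right) \frac{11}{3} = \left(-1 + q\right) \frac{11}{3} = - \frac{11}{3} + \frac{11 q}{3}$)
$O{\left(505,-54 \right)} - 272447 = \left(- \frac{11}{3} + \frac{11}{3} \left(-54\right)\right) - 272447 = \left(- \frac{11}{3} - 198\right) - 272447 = - \frac{605}{3} - 272447 = - \frac{817946}{3}$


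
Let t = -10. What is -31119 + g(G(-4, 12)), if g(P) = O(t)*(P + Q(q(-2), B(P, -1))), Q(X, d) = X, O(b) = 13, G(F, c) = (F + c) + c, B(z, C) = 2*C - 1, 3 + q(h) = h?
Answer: -30924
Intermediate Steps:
q(h) = -3 + h
B(z, C) = -1 + 2*C
G(F, c) = F + 2*c
g(P) = -65 + 13*P (g(P) = 13*(P + (-3 - 2)) = 13*(P - 5) = 13*(-5 + P) = -65 + 13*P)
-31119 + g(G(-4, 12)) = -31119 + (-65 + 13*(-4 + 2*12)) = -31119 + (-65 + 13*(-4 + 24)) = -31119 + (-65 + 13*20) = -31119 + (-65 + 260) = -31119 + 195 = -30924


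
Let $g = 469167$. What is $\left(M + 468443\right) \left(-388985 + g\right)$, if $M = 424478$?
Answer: $71596191622$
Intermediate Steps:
$\left(M + 468443\right) \left(-388985 + g\right) = \left(424478 + 468443\right) \left(-388985 + 469167\right) = 892921 \cdot 80182 = 71596191622$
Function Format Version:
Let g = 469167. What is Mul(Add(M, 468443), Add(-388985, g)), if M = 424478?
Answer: 71596191622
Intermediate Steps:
Mul(Add(M, 468443), Add(-388985, g)) = Mul(Add(424478, 468443), Add(-388985, 469167)) = Mul(892921, 80182) = 71596191622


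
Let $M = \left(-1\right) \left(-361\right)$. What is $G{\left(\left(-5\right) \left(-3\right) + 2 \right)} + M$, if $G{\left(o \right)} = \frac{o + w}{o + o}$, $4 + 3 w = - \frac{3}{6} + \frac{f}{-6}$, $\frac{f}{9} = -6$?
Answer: $\frac{24585}{68} \approx 361.54$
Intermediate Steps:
$f = -54$ ($f = 9 \left(-6\right) = -54$)
$M = 361$
$w = \frac{3}{2}$ ($w = - \frac{4}{3} + \frac{- \frac{3}{6} - \frac{54}{-6}}{3} = - \frac{4}{3} + \frac{\left(-3\right) \frac{1}{6} - -9}{3} = - \frac{4}{3} + \frac{- \frac{1}{2} + 9}{3} = - \frac{4}{3} + \frac{1}{3} \cdot \frac{17}{2} = - \frac{4}{3} + \frac{17}{6} = \frac{3}{2} \approx 1.5$)
$G{\left(o \right)} = \frac{\frac{3}{2} + o}{2 o}$ ($G{\left(o \right)} = \frac{o + \frac{3}{2}}{o + o} = \frac{\frac{3}{2} + o}{2 o}$)
$G{\left(\left(-5\right) \left(-3\right) + 2 \right)} + M = \frac{3 + 2 \left(\left(-5\right) \left(-3\right) + 2\right)}{4 \left(\left(-5\right) \left(-3\right) + 2\right)} + 361 = \frac{3 + 2 \left(15 + 2\right)}{4 \left(15 + 2\right)} + 361 = \frac{3 + 2 \cdot 17}{4 \cdot 17} + 361 = \frac{1}{4} \cdot \frac{1}{17} \left(3 + 34\right) + 361 = \frac{1}{4} \cdot \frac{1}{17} \cdot 37 + 361 = \frac{37}{68} + 361 = \frac{24585}{68}$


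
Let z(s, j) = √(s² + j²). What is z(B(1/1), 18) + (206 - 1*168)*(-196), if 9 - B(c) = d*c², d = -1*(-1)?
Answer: -7448 + 2*√97 ≈ -7428.3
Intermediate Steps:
d = 1
B(c) = 9 - c²
z(s, j) = √(j² + s²)
z(B(1/1), 18) + (206 - 1*168)*(-196) = √(18² + (9 - (1/1)²)²) + (206 - 1*168)*(-196) = √(324 + (9 - 1*1²)²) + (206 - 168)*(-196) = √(324 + (9 - 1*1)²) + 38*(-196) = √(324 + (9 - 1)²) - 7448 = √(324 + 8²) - 7448 = √(324 + 64) - 7448 = √388 - 7448 = 2*√97 - 7448 = -7448 + 2*√97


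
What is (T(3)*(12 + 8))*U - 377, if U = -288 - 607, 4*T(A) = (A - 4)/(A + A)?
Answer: 2213/6 ≈ 368.83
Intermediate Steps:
T(A) = (-4 + A)/(8*A) (T(A) = ((A - 4)/(A + A))/4 = ((-4 + A)/((2*A)))/4 = ((-4 + A)*(1/(2*A)))/4 = ((-4 + A)/(2*A))/4 = (-4 + A)/(8*A))
U = -895
(T(3)*(12 + 8))*U - 377 = (((⅛)*(-4 + 3)/3)*(12 + 8))*(-895) - 377 = (((⅛)*(⅓)*(-1))*20)*(-895) - 377 = -1/24*20*(-895) - 377 = -⅚*(-895) - 377 = 4475/6 - 377 = 2213/6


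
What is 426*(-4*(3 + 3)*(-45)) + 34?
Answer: 460114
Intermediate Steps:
426*(-4*(3 + 3)*(-45)) + 34 = 426*(-4*6*(-45)) + 34 = 426*(-24*(-45)) + 34 = 426*1080 + 34 = 460080 + 34 = 460114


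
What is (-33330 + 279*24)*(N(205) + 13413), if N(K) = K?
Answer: -362701812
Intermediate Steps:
(-33330 + 279*24)*(N(205) + 13413) = (-33330 + 279*24)*(205 + 13413) = (-33330 + 6696)*13618 = -26634*13618 = -362701812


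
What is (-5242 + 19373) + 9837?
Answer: 23968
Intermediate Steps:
(-5242 + 19373) + 9837 = 14131 + 9837 = 23968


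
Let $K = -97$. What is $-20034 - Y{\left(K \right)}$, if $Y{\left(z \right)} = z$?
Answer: $-19937$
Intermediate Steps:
$-20034 - Y{\left(K \right)} = -20034 - -97 = -20034 + 97 = -19937$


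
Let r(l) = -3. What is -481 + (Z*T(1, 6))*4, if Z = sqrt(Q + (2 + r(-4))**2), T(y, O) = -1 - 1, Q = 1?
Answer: -481 - 8*sqrt(2) ≈ -492.31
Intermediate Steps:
T(y, O) = -2
Z = sqrt(2) (Z = sqrt(1 + (2 - 3)**2) = sqrt(1 + (-1)**2) = sqrt(1 + 1) = sqrt(2) ≈ 1.4142)
-481 + (Z*T(1, 6))*4 = -481 + (sqrt(2)*(-2))*4 = -481 - 2*sqrt(2)*4 = -481 - 8*sqrt(2)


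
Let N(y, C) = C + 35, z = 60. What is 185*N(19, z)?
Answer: 17575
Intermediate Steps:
N(y, C) = 35 + C
185*N(19, z) = 185*(35 + 60) = 185*95 = 17575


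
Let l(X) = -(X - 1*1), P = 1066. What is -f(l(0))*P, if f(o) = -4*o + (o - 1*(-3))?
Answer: 0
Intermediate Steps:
l(X) = 1 - X (l(X) = -(X - 1) = -(-1 + X) = 1 - X)
f(o) = 3 - 3*o (f(o) = -4*o + (o + 3) = -4*o + (3 + o) = 3 - 3*o)
-f(l(0))*P = -(3 - 3*(1 - 1*0))*1066 = -(3 - 3*(1 + 0))*1066 = -(3 - 3*1)*1066 = -(3 - 3)*1066 = -0*1066 = -1*0 = 0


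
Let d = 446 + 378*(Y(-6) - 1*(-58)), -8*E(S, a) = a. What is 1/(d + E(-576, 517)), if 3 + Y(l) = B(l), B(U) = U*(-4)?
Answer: 8/241947 ≈ 3.3065e-5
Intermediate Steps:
B(U) = -4*U
Y(l) = -3 - 4*l
E(S, a) = -a/8
d = 30308 (d = 446 + 378*((-3 - 4*(-6)) - 1*(-58)) = 446 + 378*((-3 + 24) + 58) = 446 + 378*(21 + 58) = 446 + 378*79 = 446 + 29862 = 30308)
1/(d + E(-576, 517)) = 1/(30308 - ⅛*517) = 1/(30308 - 517/8) = 1/(241947/8) = 8/241947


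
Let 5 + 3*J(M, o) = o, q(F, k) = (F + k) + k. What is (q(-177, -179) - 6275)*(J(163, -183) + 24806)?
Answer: -168502100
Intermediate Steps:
q(F, k) = F + 2*k
J(M, o) = -5/3 + o/3
(q(-177, -179) - 6275)*(J(163, -183) + 24806) = ((-177 + 2*(-179)) - 6275)*((-5/3 + (1/3)*(-183)) + 24806) = ((-177 - 358) - 6275)*((-5/3 - 61) + 24806) = (-535 - 6275)*(-188/3 + 24806) = -6810*74230/3 = -168502100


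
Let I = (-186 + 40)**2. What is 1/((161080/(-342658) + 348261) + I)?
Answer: 171329/63319177293 ≈ 2.7058e-6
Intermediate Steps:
I = 21316 (I = (-146)**2 = 21316)
1/((161080/(-342658) + 348261) + I) = 1/((161080/(-342658) + 348261) + 21316) = 1/((161080*(-1/342658) + 348261) + 21316) = 1/((-80540/171329 + 348261) + 21316) = 1/(59667128329/171329 + 21316) = 1/(63319177293/171329) = 171329/63319177293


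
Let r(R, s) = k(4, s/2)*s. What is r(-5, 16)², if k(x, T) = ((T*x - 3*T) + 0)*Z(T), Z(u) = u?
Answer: 1048576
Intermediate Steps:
k(x, T) = T*(-3*T + T*x) (k(x, T) = ((T*x - 3*T) + 0)*T = ((-3*T + T*x) + 0)*T = (-3*T + T*x)*T = T*(-3*T + T*x))
r(R, s) = s³/4 (r(R, s) = ((s/2)²*(-3 + 4))*s = ((s*(½))²*1)*s = ((s/2)²*1)*s = ((s²/4)*1)*s = (s²/4)*s = s³/4)
r(-5, 16)² = ((¼)*16³)² = ((¼)*4096)² = 1024² = 1048576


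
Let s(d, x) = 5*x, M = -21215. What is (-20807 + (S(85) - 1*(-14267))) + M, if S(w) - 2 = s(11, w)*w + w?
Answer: 8457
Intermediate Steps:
S(w) = 2 + w + 5*w**2 (S(w) = 2 + ((5*w)*w + w) = 2 + (5*w**2 + w) = 2 + (w + 5*w**2) = 2 + w + 5*w**2)
(-20807 + (S(85) - 1*(-14267))) + M = (-20807 + ((2 + 85 + 5*85**2) - 1*(-14267))) - 21215 = (-20807 + ((2 + 85 + 5*7225) + 14267)) - 21215 = (-20807 + ((2 + 85 + 36125) + 14267)) - 21215 = (-20807 + (36212 + 14267)) - 21215 = (-20807 + 50479) - 21215 = 29672 - 21215 = 8457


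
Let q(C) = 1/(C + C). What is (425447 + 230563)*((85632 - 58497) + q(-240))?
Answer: 284813279733/16 ≈ 1.7801e+10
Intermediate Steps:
q(C) = 1/(2*C)
(425447 + 230563)*((85632 - 58497) + q(-240)) = (425447 + 230563)*((85632 - 58497) + (½)/(-240)) = 656010*(27135 + (½)*(-1/240)) = 656010*(27135 - 1/480) = 656010*(13024799/480) = 284813279733/16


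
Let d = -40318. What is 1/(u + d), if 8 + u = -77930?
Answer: -1/118256 ≈ -8.4562e-6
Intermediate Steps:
u = -77938 (u = -8 - 77930 = -77938)
1/(u + d) = 1/(-77938 - 40318) = 1/(-118256) = -1/118256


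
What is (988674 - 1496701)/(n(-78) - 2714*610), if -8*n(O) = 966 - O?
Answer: 1016054/3311341 ≈ 0.30684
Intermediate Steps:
n(O) = -483/4 + O/8 (n(O) = -(966 - O)/8 = -483/4 + O/8)
(988674 - 1496701)/(n(-78) - 2714*610) = (988674 - 1496701)/((-483/4 + (⅛)*(-78)) - 2714*610) = -508027/((-483/4 - 39/4) - 1655540) = -508027/(-261/2 - 1655540) = -508027/(-3311341/2) = -508027*(-2/3311341) = 1016054/3311341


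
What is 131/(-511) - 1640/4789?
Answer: -1465399/2447179 ≈ -0.59881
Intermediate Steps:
131/(-511) - 1640/4789 = 131*(-1/511) - 1640*1/4789 = -131/511 - 1640/4789 = -1465399/2447179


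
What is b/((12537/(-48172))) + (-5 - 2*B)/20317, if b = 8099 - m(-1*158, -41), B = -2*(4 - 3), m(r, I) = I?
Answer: -7966703677897/254714229 ≈ -31277.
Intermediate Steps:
B = -2 (B = -2*1 = -2)
b = 8140 (b = 8099 - 1*(-41) = 8099 + 41 = 8140)
b/((12537/(-48172))) + (-5 - 2*B)/20317 = 8140/((12537/(-48172))) + (-5 - 2*(-2))/20317 = 8140/((12537*(-1/48172))) + (-5 + 4)*(1/20317) = 8140/(-12537/48172) - 1*1/20317 = 8140*(-48172/12537) - 1/20317 = -392120080/12537 - 1/20317 = -7966703677897/254714229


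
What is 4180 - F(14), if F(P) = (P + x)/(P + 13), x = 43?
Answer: 37601/9 ≈ 4177.9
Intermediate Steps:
F(P) = (43 + P)/(13 + P) (F(P) = (P + 43)/(P + 13) = (43 + P)/(13 + P))
4180 - F(14) = 4180 - (43 + 14)/(13 + 14) = 4180 - 57/27 = 4180 - 1*19/9 = 4180 - 19/9 = 37601/9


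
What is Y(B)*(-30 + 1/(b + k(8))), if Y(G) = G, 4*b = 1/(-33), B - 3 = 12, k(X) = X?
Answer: -94554/211 ≈ -448.12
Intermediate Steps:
B = 15 (B = 3 + 12 = 15)
b = -1/132 (b = (¼)/(-33) = (¼)*(-1/33) = -1/132 ≈ -0.0075758)
Y(B)*(-30 + 1/(b + k(8))) = 15*(-30 + 1/(-1/132 + 8)) = 15*(-30 + 1/(1055/132)) = 15*(-30 + 132/1055) = 15*(-31518/1055) = -94554/211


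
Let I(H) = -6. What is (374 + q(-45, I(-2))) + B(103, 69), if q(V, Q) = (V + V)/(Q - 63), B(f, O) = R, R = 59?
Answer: 9989/23 ≈ 434.30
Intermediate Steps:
B(f, O) = 59
q(V, Q) = 2*V/(-63 + Q) (q(V, Q) = (2*V)/(-63 + Q) = 2*V/(-63 + Q))
(374 + q(-45, I(-2))) + B(103, 69) = (374 + 2*(-45)/(-63 - 6)) + 59 = (374 + 2*(-45)/(-69)) + 59 = (374 + 2*(-45)*(-1/69)) + 59 = (374 + 30/23) + 59 = 8632/23 + 59 = 9989/23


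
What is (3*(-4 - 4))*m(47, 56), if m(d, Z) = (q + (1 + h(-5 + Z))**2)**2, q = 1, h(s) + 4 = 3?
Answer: -24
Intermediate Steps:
h(s) = -1 (h(s) = -4 + 3 = -1)
m(d, Z) = 1 (m(d, Z) = (1 + (1 - 1)**2)**2 = (1 + 0**2)**2 = (1 + 0)**2 = 1**2 = 1)
(3*(-4 - 4))*m(47, 56) = (3*(-4 - 4))*1 = (3*(-8))*1 = -24*1 = -24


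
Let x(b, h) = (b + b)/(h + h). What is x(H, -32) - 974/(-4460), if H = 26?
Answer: -10599/17840 ≈ -0.59411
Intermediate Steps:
x(b, h) = b/h (x(b, h) = (2*b)/((2*h)) = (2*b)*(1/(2*h)) = b/h)
x(H, -32) - 974/(-4460) = 26/(-32) - 974/(-4460) = 26*(-1/32) - 974*(-1)/4460 = -13/16 - 1*(-487/2230) = -13/16 + 487/2230 = -10599/17840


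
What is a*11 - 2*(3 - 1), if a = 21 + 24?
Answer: 491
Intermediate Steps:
a = 45
a*11 - 2*(3 - 1) = 45*11 - 2*(3 - 1) = 495 - 2*2 = 495 - 4 = 491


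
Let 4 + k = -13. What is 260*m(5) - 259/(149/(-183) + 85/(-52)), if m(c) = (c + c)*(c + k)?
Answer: -103512708/3329 ≈ -31094.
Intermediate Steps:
k = -17 (k = -4 - 13 = -17)
m(c) = 2*c*(-17 + c) (m(c) = (c + c)*(c - 17) = (2*c)*(-17 + c) = 2*c*(-17 + c))
260*m(5) - 259/(149/(-183) + 85/(-52)) = 260*(2*5*(-17 + 5)) - 259/(149/(-183) + 85/(-52)) = 260*(2*5*(-12)) - 259/(149*(-1/183) + 85*(-1/52)) = 260*(-120) - 259/(-149/183 - 85/52) = -31200 - 259/(-23303/9516) = -31200 - 259*(-9516/23303) = -31200 + 352092/3329 = -103512708/3329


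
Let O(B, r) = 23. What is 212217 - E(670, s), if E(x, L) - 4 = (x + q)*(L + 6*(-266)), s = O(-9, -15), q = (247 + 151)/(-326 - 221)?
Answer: 691943227/547 ≈ 1.2650e+6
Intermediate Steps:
q = -398/547 (q = 398/(-547) = 398*(-1/547) = -398/547 ≈ -0.72760)
s = 23
E(x, L) = 4 + (-1596 + L)*(-398/547 + x) (E(x, L) = 4 + (x - 398/547)*(L + 6*(-266)) = 4 + (-398/547 + x)*(L - 1596) = 4 + (-398/547 + x)*(-1596 + L) = 4 + (-1596 + L)*(-398/547 + x))
212217 - E(670, s) = 212217 - (637396/547 - 1596*670 - 398/547*23 + 23*670) = 212217 - (637396/547 - 1069320 - 9154/547 + 15410) = 212217 - 1*(-575860528/547) = 212217 + 575860528/547 = 691943227/547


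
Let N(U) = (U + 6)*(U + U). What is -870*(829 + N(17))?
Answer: -1401570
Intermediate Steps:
N(U) = 2*U*(6 + U) (N(U) = (6 + U)*(2*U) = 2*U*(6 + U))
-870*(829 + N(17)) = -870*(829 + 2*17*(6 + 17)) = -870*(829 + 2*17*23) = -870*(829 + 782) = -870*1611 = -1401570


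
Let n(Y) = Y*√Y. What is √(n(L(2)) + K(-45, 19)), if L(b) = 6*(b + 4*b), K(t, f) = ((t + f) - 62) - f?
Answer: √(-107 + 120*√15) ≈ 18.914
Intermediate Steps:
K(t, f) = -62 + t (K(t, f) = ((f + t) - 62) - f = (-62 + f + t) - f = -62 + t)
L(b) = 30*b (L(b) = 6*(5*b) = 30*b)
n(Y) = Y^(3/2)
√(n(L(2)) + K(-45, 19)) = √((30*2)^(3/2) + (-62 - 45)) = √(60^(3/2) - 107) = √(120*√15 - 107) = √(-107 + 120*√15)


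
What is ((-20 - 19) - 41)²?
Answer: 6400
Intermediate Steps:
((-20 - 19) - 41)² = (-39 - 41)² = (-80)² = 6400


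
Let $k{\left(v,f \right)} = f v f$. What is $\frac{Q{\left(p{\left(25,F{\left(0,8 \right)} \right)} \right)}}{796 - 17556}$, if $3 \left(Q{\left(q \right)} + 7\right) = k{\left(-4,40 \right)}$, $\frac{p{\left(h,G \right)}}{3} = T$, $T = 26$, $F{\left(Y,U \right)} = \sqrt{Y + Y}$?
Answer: $\frac{6421}{50280} \approx 0.1277$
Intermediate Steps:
$k{\left(v,f \right)} = v f^{2}$
$F{\left(Y,U \right)} = \sqrt{2} \sqrt{Y}$ ($F{\left(Y,U \right)} = \sqrt{2 Y} = \sqrt{2} \sqrt{Y}$)
$p{\left(h,G \right)} = 78$ ($p{\left(h,G \right)} = 3 \cdot 26 = 78$)
$Q{\left(q \right)} = - \frac{6421}{3}$ ($Q{\left(q \right)} = -7 + \frac{\left(-4\right) 40^{2}}{3} = -7 + \frac{\left(-4\right) 1600}{3} = -7 + \frac{1}{3} \left(-6400\right) = -7 - \frac{6400}{3} = - \frac{6421}{3}$)
$\frac{Q{\left(p{\left(25,F{\left(0,8 \right)} \right)} \right)}}{796 - 17556} = - \frac{6421}{3 \left(796 - 17556\right)} = - \frac{6421}{3 \left(-16760\right)} = \left(- \frac{6421}{3}\right) \left(- \frac{1}{16760}\right) = \frac{6421}{50280}$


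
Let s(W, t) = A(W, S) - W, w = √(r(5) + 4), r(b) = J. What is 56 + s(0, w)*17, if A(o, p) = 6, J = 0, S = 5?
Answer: 158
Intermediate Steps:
r(b) = 0
w = 2 (w = √(0 + 4) = √4 = 2)
s(W, t) = 6 - W
56 + s(0, w)*17 = 56 + (6 - 1*0)*17 = 56 + (6 + 0)*17 = 56 + 6*17 = 56 + 102 = 158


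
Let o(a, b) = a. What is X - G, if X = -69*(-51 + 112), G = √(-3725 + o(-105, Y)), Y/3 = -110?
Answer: -4209 - I*√3830 ≈ -4209.0 - 61.887*I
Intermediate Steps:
Y = -330 (Y = 3*(-110) = -330)
G = I*√3830 (G = √(-3725 - 105) = √(-3830) = I*√3830 ≈ 61.887*I)
X = -4209 (X = -69*61 = -4209)
X - G = -4209 - I*√3830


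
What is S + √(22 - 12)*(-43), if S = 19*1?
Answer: 19 - 43*√10 ≈ -116.98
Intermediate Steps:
S = 19
S + √(22 - 12)*(-43) = 19 + √(22 - 12)*(-43) = 19 + √10*(-43) = 19 - 43*√10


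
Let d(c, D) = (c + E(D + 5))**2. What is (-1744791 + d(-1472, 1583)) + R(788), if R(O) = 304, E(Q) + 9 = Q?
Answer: -1733038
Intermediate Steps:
E(Q) = -9 + Q
d(c, D) = (-4 + D + c)**2 (d(c, D) = (c + (-9 + (D + 5)))**2 = (c + (-9 + (5 + D)))**2 = (c + (-4 + D))**2 = (-4 + D + c)**2)
(-1744791 + d(-1472, 1583)) + R(788) = (-1744791 + (-4 + 1583 - 1472)**2) + 304 = (-1744791 + 107**2) + 304 = (-1744791 + 11449) + 304 = -1733342 + 304 = -1733038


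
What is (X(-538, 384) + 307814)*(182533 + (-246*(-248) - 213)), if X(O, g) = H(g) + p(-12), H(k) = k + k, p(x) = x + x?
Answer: 75080801024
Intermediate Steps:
p(x) = 2*x
H(k) = 2*k
X(O, g) = -24 + 2*g (X(O, g) = 2*g + 2*(-12) = 2*g - 24 = -24 + 2*g)
(X(-538, 384) + 307814)*(182533 + (-246*(-248) - 213)) = ((-24 + 2*384) + 307814)*(182533 + (-246*(-248) - 213)) = ((-24 + 768) + 307814)*(182533 + (61008 - 213)) = (744 + 307814)*(182533 + 60795) = 308558*243328 = 75080801024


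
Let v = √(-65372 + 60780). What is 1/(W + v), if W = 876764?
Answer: 31313/27454111296 - I*√287/192178779072 ≈ 1.1406e-6 - 8.8153e-11*I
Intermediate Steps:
v = 4*I*√287 (v = √(-4592) = 4*I*√287 ≈ 67.764*I)
1/(W + v) = 1/(876764 + 4*I*√287)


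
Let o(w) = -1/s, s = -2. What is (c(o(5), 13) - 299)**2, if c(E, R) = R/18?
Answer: 28826161/324 ≈ 88970.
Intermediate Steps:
o(w) = 1/2 (o(w) = -1/(-2) = -1*(-1/2) = 1/2)
c(E, R) = R/18 (c(E, R) = R*(1/18) = R/18)
(c(o(5), 13) - 299)**2 = ((1/18)*13 - 299)**2 = (13/18 - 299)**2 = (-5369/18)**2 = 28826161/324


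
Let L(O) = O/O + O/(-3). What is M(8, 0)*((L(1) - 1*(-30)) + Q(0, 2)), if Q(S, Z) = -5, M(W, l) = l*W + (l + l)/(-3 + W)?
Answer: 0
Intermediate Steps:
M(W, l) = W*l + 2*l/(-3 + W) (M(W, l) = W*l + (2*l)/(-3 + W) = W*l + 2*l/(-3 + W))
L(O) = 1 - O/3 (L(O) = 1 + O*(-1/3) = 1 - O/3)
M(8, 0)*((L(1) - 1*(-30)) + Q(0, 2)) = (0*(2 + 8**2 - 3*8)/(-3 + 8))*(((1 - 1/3*1) - 1*(-30)) - 5) = (0*(2 + 64 - 24)/5)*(((1 - 1/3) + 30) - 5) = (0*(1/5)*42)*((2/3 + 30) - 5) = 0*(92/3 - 5) = 0*(77/3) = 0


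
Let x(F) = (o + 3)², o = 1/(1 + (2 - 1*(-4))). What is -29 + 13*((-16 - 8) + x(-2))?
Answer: -10417/49 ≈ -212.59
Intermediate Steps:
o = ⅐ (o = 1/(1 + (2 + 4)) = 1/(1 + 6) = 1/7 = ⅐ ≈ 0.14286)
x(F) = 484/49 (x(F) = (⅐ + 3)² = (22/7)² = 484/49)
-29 + 13*((-16 - 8) + x(-2)) = -29 + 13*((-16 - 8) + 484/49) = -29 + 13*(-24 + 484/49) = -29 + 13*(-692/49) = -29 - 8996/49 = -10417/49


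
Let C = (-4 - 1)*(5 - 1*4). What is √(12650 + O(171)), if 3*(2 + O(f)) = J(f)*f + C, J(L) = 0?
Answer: √113817/3 ≈ 112.46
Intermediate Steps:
C = -5 (C = -5*(5 - 4) = -5*1 = -5)
O(f) = -11/3 (O(f) = -2 + (0*f - 5)/3 = -2 + (0 - 5)/3 = -2 + (⅓)*(-5) = -2 - 5/3 = -11/3)
√(12650 + O(171)) = √(12650 - 11/3) = √(37939/3) = √113817/3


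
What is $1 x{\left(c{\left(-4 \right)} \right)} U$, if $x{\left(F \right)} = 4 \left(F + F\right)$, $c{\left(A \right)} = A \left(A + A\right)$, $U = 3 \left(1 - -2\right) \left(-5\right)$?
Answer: $-11520$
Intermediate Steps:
$U = -45$ ($U = 3 \left(1 + 2\right) \left(-5\right) = 3 \cdot 3 \left(-5\right) = 9 \left(-5\right) = -45$)
$c{\left(A \right)} = 2 A^{2}$ ($c{\left(A \right)} = A 2 A = 2 A^{2}$)
$x{\left(F \right)} = 8 F$ ($x{\left(F \right)} = 4 \cdot 2 F = 8 F$)
$1 x{\left(c{\left(-4 \right)} \right)} U = 1 \cdot 8 \cdot 2 \left(-4\right)^{2} \left(-45\right) = 1 \cdot 8 \cdot 2 \cdot 16 \left(-45\right) = 1 \cdot 8 \cdot 32 \left(-45\right) = 1 \cdot 256 \left(-45\right) = 256 \left(-45\right) = -11520$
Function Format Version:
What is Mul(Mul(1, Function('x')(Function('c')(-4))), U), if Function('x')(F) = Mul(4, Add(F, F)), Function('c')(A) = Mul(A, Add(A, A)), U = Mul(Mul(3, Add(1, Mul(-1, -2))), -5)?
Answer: -11520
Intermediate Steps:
U = -45 (U = Mul(Mul(3, Add(1, 2)), -5) = Mul(Mul(3, 3), -5) = Mul(9, -5) = -45)
Function('c')(A) = Mul(2, Pow(A, 2)) (Function('c')(A) = Mul(A, Mul(2, A)) = Mul(2, Pow(A, 2)))
Function('x')(F) = Mul(8, F) (Function('x')(F) = Mul(4, Mul(2, F)) = Mul(8, F))
Mul(Mul(1, Function('x')(Function('c')(-4))), U) = Mul(Mul(1, Mul(8, Mul(2, Pow(-4, 2)))), -45) = Mul(Mul(1, Mul(8, Mul(2, 16))), -45) = Mul(Mul(1, Mul(8, 32)), -45) = Mul(Mul(1, 256), -45) = Mul(256, -45) = -11520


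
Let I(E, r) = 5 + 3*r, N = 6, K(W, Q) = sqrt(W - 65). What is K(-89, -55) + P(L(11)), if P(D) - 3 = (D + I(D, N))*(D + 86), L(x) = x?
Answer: 3301 + I*sqrt(154) ≈ 3301.0 + 12.41*I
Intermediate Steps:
K(W, Q) = sqrt(-65 + W)
P(D) = 3 + (23 + D)*(86 + D) (P(D) = 3 + (D + (5 + 3*6))*(D + 86) = 3 + (D + (5 + 18))*(86 + D) = 3 + (D + 23)*(86 + D) = 3 + (23 + D)*(86 + D))
K(-89, -55) + P(L(11)) = sqrt(-65 - 89) + (1981 + 11**2 + 109*11) = sqrt(-154) + (1981 + 121 + 1199) = I*sqrt(154) + 3301 = 3301 + I*sqrt(154)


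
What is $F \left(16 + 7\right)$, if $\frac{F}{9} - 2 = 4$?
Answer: $1242$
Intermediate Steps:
$F = 54$ ($F = 18 + 9 \cdot 4 = 18 + 36 = 54$)
$F \left(16 + 7\right) = 54 \left(16 + 7\right) = 54 \cdot 23 = 1242$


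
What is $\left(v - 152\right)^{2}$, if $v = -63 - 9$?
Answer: $50176$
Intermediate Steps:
$v = -72$ ($v = -63 - 9 = -72$)
$\left(v - 152\right)^{2} = \left(-72 - 152\right)^{2} = \left(-224\right)^{2} = 50176$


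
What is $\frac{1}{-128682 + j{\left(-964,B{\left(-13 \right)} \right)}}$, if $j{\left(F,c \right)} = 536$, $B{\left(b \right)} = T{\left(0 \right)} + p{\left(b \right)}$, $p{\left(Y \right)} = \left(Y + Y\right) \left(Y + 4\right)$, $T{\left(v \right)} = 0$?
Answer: $- \frac{1}{128146} \approx -7.8036 \cdot 10^{-6}$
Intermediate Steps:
$p{\left(Y \right)} = 2 Y \left(4 + Y\right)$
$B{\left(b \right)} = 2 b \left(4 + b\right)$ ($B{\left(b \right)} = 0 + 2 b \left(4 + b\right) = 2 b \left(4 + b\right)$)
$\frac{1}{-128682 + j{\left(-964,B{\left(-13 \right)} \right)}} = \frac{1}{-128682 + 536} = \frac{1}{-128146} = - \frac{1}{128146}$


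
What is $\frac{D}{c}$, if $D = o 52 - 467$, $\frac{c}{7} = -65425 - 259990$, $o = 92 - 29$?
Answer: $- \frac{2809}{2277905} \approx -0.0012332$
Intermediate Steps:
$o = 63$
$c = -2277905$ ($c = 7 \left(-65425 - 259990\right) = 7 \left(-325415\right) = -2277905$)
$D = 2809$ ($D = 63 \cdot 52 - 467 = 3276 - 467 = 2809$)
$\frac{D}{c} = \frac{2809}{-2277905} = 2809 \left(- \frac{1}{2277905}\right) = - \frac{2809}{2277905}$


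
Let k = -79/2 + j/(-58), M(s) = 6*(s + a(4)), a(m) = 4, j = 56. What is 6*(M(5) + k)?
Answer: 2355/29 ≈ 81.207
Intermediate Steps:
M(s) = 24 + 6*s (M(s) = 6*(s + 4) = 6*(4 + s) = 24 + 6*s)
k = -2347/58 (k = -79/2 + 56/(-58) = -79*1/2 + 56*(-1/58) = -79/2 - 28/29 = -2347/58 ≈ -40.466)
6*(M(5) + k) = 6*((24 + 6*5) - 2347/58) = 6*((24 + 30) - 2347/58) = 6*(54 - 2347/58) = 6*(785/58) = 2355/29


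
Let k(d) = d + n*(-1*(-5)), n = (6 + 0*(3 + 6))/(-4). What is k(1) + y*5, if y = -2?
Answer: -33/2 ≈ -16.500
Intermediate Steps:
n = -3/2 (n = (6 + 0*9)*(-1/4) = (6 + 0)*(-1/4) = 6*(-1/4) = -3/2 ≈ -1.5000)
k(d) = -15/2 + d (k(d) = d - (-3)*(-5)/2 = d - 3/2*5 = d - 15/2 = -15/2 + d)
k(1) + y*5 = (-15/2 + 1) - 2*5 = -13/2 - 10 = -33/2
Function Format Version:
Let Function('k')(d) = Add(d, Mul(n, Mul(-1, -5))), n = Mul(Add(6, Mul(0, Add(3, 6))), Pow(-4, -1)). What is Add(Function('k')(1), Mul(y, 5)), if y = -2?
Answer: Rational(-33, 2) ≈ -16.500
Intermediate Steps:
n = Rational(-3, 2) (n = Mul(Add(6, Mul(0, 9)), Rational(-1, 4)) = Mul(Add(6, 0), Rational(-1, 4)) = Mul(6, Rational(-1, 4)) = Rational(-3, 2) ≈ -1.5000)
Function('k')(d) = Add(Rational(-15, 2), d) (Function('k')(d) = Add(d, Mul(Rational(-3, 2), Mul(-1, -5))) = Add(d, Mul(Rational(-3, 2), 5)) = Add(d, Rational(-15, 2)) = Add(Rational(-15, 2), d))
Add(Function('k')(1), Mul(y, 5)) = Add(Add(Rational(-15, 2), 1), Mul(-2, 5)) = Add(Rational(-13, 2), -10) = Rational(-33, 2)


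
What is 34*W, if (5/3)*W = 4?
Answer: 408/5 ≈ 81.600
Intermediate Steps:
W = 12/5 (W = (3/5)*4 = 12/5 ≈ 2.4000)
34*W = 34*(12/5) = 408/5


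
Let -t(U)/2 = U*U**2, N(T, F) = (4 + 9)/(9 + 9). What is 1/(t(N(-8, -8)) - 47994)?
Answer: -2916/139952701 ≈ -2.0836e-5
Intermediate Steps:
N(T, F) = 13/18
t(U) = -2*U**3 (t(U) = -2*U*U**2 = -2*U**3)
1/(t(N(-8, -8)) - 47994) = 1/(-2*(13/18)**3 - 47994) = 1/(-2*2197/5832 - 47994) = 1/(-2197/2916 - 47994) = 1/(-139952701/2916) = -2916/139952701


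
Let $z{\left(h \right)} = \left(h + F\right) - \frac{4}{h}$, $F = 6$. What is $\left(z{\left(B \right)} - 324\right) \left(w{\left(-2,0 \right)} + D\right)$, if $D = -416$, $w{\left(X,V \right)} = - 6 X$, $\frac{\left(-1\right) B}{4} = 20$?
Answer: $\frac{803859}{5} \approx 1.6077 \cdot 10^{5}$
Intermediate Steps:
$B = -80$ ($B = \left(-4\right) 20 = -80$)
$z{\left(h \right)} = 6 + h - \frac{4}{h}$ ($z{\left(h \right)} = \left(h + 6\right) - \frac{4}{h} = \left(6 + h\right) - \frac{4}{h} = 6 + h - \frac{4}{h}$)
$\left(z{\left(B \right)} - 324\right) \left(w{\left(-2,0 \right)} + D\right) = \left(\left(6 - 80 - \frac{4}{-80}\right) - 324\right) \left(\left(-6\right) \left(-2\right) - 416\right) = \left(\left(6 - 80 - - \frac{1}{20}\right) - 324\right) \left(12 - 416\right) = \left(\left(6 - 80 + \frac{1}{20}\right) - 324\right) \left(-404\right) = \left(- \frac{1479}{20} - 324\right) \left(-404\right) = \left(- \frac{7959}{20}\right) \left(-404\right) = \frac{803859}{5}$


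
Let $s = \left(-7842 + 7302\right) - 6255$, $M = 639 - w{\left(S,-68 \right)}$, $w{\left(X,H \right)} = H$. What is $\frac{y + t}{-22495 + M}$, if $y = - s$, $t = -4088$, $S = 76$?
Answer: $- \frac{2707}{21788} \approx -0.12424$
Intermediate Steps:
$M = 707$ ($M = 639 - -68 = 639 + 68 = 707$)
$s = -6795$ ($s = -540 - 6255 = -6795$)
$y = 6795$ ($y = \left(-1\right) \left(-6795\right) = 6795$)
$\frac{y + t}{-22495 + M} = \frac{6795 - 4088}{-22495 + 707} = \frac{2707}{-21788} = 2707 \left(- \frac{1}{21788}\right) = - \frac{2707}{21788}$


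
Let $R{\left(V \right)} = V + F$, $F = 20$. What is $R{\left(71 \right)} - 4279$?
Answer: $-4188$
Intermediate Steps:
$R{\left(V \right)} = 20 + V$ ($R{\left(V \right)} = V + 20 = 20 + V$)
$R{\left(71 \right)} - 4279 = \left(20 + 71\right) - 4279 = 91 - 4279 = -4188$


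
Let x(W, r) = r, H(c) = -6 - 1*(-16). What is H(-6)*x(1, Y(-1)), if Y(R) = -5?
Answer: -50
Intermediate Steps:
H(c) = 10 (H(c) = -6 + 16 = 10)
H(-6)*x(1, Y(-1)) = 10*(-5) = -50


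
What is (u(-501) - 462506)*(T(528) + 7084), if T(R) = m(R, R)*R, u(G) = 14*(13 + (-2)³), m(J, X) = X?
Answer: -132195654448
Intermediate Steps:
u(G) = 70 (u(G) = 14*(13 - 8) = 14*5 = 70)
T(R) = R² (T(R) = R*R = R²)
(u(-501) - 462506)*(T(528) + 7084) = (70 - 462506)*(528² + 7084) = -462436*(278784 + 7084) = -462436*285868 = -132195654448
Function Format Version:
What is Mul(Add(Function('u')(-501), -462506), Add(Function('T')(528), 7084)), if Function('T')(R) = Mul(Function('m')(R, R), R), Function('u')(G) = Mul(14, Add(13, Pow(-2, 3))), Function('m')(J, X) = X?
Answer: -132195654448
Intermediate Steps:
Function('u')(G) = 70 (Function('u')(G) = Mul(14, Add(13, -8)) = Mul(14, 5) = 70)
Function('T')(R) = Pow(R, 2) (Function('T')(R) = Mul(R, R) = Pow(R, 2))
Mul(Add(Function('u')(-501), -462506), Add(Function('T')(528), 7084)) = Mul(Add(70, -462506), Add(Pow(528, 2), 7084)) = Mul(-462436, Add(278784, 7084)) = Mul(-462436, 285868) = -132195654448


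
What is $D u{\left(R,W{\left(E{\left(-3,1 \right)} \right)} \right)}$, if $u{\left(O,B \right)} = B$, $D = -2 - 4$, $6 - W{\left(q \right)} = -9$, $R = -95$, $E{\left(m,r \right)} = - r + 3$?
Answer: $-90$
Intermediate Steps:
$E{\left(m,r \right)} = 3 - r$
$W{\left(q \right)} = 15$ ($W{\left(q \right)} = 6 - -9 = 6 + 9 = 15$)
$D = -6$
$D u{\left(R,W{\left(E{\left(-3,1 \right)} \right)} \right)} = \left(-6\right) 15 = -90$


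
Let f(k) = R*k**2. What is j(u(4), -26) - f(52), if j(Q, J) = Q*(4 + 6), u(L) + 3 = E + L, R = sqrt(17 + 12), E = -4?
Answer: -30 - 2704*sqrt(29) ≈ -14591.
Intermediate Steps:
R = sqrt(29) ≈ 5.3852
u(L) = -7 + L (u(L) = -3 + (-4 + L) = -7 + L)
j(Q, J) = 10*Q (j(Q, J) = Q*10 = 10*Q)
f(k) = sqrt(29)*k**2
j(u(4), -26) - f(52) = 10*(-7 + 4) - sqrt(29)*52**2 = 10*(-3) - sqrt(29)*2704 = -30 - 2704*sqrt(29)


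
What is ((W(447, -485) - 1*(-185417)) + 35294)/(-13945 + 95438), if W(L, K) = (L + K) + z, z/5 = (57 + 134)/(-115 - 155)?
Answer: 11916151/4400622 ≈ 2.7078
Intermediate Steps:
z = -191/54 (z = 5*((57 + 134)/(-115 - 155)) = 5*(191/(-270)) = 5*(191*(-1/270)) = 5*(-191/270) = -191/54 ≈ -3.5370)
W(L, K) = -191/54 + K + L (W(L, K) = (L + K) - 191/54 = (K + L) - 191/54 = -191/54 + K + L)
((W(447, -485) - 1*(-185417)) + 35294)/(-13945 + 95438) = (((-191/54 - 485 + 447) - 1*(-185417)) + 35294)/(-13945 + 95438) = ((-2243/54 + 185417) + 35294)/81493 = (10010275/54 + 35294)*(1/81493) = (11916151/54)*(1/81493) = 11916151/4400622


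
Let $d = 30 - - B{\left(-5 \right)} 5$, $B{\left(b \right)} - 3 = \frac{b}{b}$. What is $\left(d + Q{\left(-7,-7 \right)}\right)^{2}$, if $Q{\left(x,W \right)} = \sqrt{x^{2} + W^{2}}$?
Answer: $2598 + 700 \sqrt{2} \approx 3587.9$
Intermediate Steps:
$B{\left(b \right)} = 4$ ($B{\left(b \right)} = 3 + \frac{b}{b} = 3 + 1 = 4$)
$Q{\left(x,W \right)} = \sqrt{W^{2} + x^{2}}$
$d = 50$ ($d = 30 - \left(-1\right) 4 \cdot 5 = 30 - \left(-4\right) 5 = 30 - -20 = 30 + 20 = 50$)
$\left(d + Q{\left(-7,-7 \right)}\right)^{2} = \left(50 + \sqrt{\left(-7\right)^{2} + \left(-7\right)^{2}}\right)^{2} = \left(50 + \sqrt{49 + 49}\right)^{2} = \left(50 + \sqrt{98}\right)^{2} = \left(50 + 7 \sqrt{2}\right)^{2}$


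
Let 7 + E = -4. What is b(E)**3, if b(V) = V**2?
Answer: 1771561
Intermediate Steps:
E = -11 (E = -7 - 4 = -11)
b(E)**3 = ((-11)**2)**3 = 121**3 = 1771561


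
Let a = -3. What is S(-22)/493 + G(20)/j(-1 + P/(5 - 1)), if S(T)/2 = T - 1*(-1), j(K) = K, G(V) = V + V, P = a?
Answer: -79174/3451 ≈ -22.942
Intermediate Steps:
P = -3
G(V) = 2*V
S(T) = 2 + 2*T (S(T) = 2*(T - 1*(-1)) = 2*(T + 1) = 2*(1 + T) = 2 + 2*T)
S(-22)/493 + G(20)/j(-1 + P/(5 - 1)) = (2 + 2*(-22))/493 + (2*20)/(-1 - 3/(5 - 1)) = (2 - 44)*(1/493) + 40/(-1 - 3/4) = -42*1/493 + 40/(-1 + (1/4)*(-3)) = -42/493 + 40/(-1 - 3/4) = -42/493 + 40/(-7/4) = -42/493 + 40*(-4/7) = -42/493 - 160/7 = -79174/3451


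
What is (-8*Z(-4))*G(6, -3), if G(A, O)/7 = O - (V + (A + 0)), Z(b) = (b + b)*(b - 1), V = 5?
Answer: 31360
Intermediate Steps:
Z(b) = 2*b*(-1 + b) (Z(b) = (2*b)*(-1 + b) = 2*b*(-1 + b))
G(A, O) = -35 - 7*A + 7*O (G(A, O) = 7*(O - (5 + (A + 0))) = 7*(O - (5 + A)) = 7*(O + (-5 - A)) = 7*(-5 + O - A) = -35 - 7*A + 7*O)
(-8*Z(-4))*G(6, -3) = (-16*(-4)*(-1 - 4))*(-35 - 7*6 + 7*(-3)) = (-16*(-4)*(-5))*(-35 - 42 - 21) = -8*40*(-98) = -320*(-98) = 31360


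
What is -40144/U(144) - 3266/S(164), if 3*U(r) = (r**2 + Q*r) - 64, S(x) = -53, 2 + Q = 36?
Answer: 4820137/84694 ≈ 56.912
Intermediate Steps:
Q = 34 (Q = -2 + 36 = 34)
U(r) = -64/3 + r**2/3 + 34*r/3 (U(r) = ((r**2 + 34*r) - 64)/3 = (-64 + r**2 + 34*r)/3 = -64/3 + r**2/3 + 34*r/3)
-40144/U(144) - 3266/S(164) = -40144/(-64/3 + (1/3)*144**2 + (34/3)*144) - 3266/(-53) = -40144/(-64/3 + (1/3)*20736 + 1632) - 3266*(-1/53) = -40144/(-64/3 + 6912 + 1632) + 3266/53 = -40144/25568/3 + 3266/53 = -40144*3/25568 + 3266/53 = -7527/1598 + 3266/53 = 4820137/84694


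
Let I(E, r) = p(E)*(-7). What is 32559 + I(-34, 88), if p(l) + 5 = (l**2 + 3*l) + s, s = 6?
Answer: 25174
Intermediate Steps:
p(l) = 1 + l**2 + 3*l (p(l) = -5 + ((l**2 + 3*l) + 6) = -5 + (6 + l**2 + 3*l) = 1 + l**2 + 3*l)
I(E, r) = -7 - 21*E - 7*E**2 (I(E, r) = (1 + E**2 + 3*E)*(-7) = -7 - 21*E - 7*E**2)
32559 + I(-34, 88) = 32559 + (-7 - 21*(-34) - 7*(-34)**2) = 32559 + (-7 + 714 - 7*1156) = 32559 + (-7 + 714 - 8092) = 32559 - 7385 = 25174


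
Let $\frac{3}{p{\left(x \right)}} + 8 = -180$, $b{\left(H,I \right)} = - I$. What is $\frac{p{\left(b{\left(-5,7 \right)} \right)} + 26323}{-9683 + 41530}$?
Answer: $\frac{4948721}{5987236} \approx 0.82654$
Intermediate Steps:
$p{\left(x \right)} = - \frac{3}{188}$ ($p{\left(x \right)} = \frac{3}{-8 - 180} = \frac{3}{-188} = 3 \left(- \frac{1}{188}\right) = - \frac{3}{188}$)
$\frac{p{\left(b{\left(-5,7 \right)} \right)} + 26323}{-9683 + 41530} = \frac{- \frac{3}{188} + 26323}{-9683 + 41530} = \frac{4948721}{188 \cdot 31847} = \frac{4948721}{188} \cdot \frac{1}{31847} = \frac{4948721}{5987236}$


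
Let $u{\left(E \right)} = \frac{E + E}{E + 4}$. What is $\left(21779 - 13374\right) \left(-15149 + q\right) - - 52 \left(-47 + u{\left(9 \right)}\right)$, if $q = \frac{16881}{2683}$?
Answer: $- \frac{341483745906}{2683} \approx -1.2728 \cdot 10^{8}$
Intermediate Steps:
$u{\left(E \right)} = \frac{2 E}{4 + E}$
$q = \frac{16881}{2683}$ ($q = 16881 \cdot \frac{1}{2683} = \frac{16881}{2683} \approx 6.2918$)
$\left(21779 - 13374\right) \left(-15149 + q\right) - - 52 \left(-47 + u{\left(9 \right)}\right) = \left(21779 - 13374\right) \left(-15149 + \frac{16881}{2683}\right) - - 52 \left(-47 + 2 \cdot 9 \frac{1}{4 + 9}\right) = 8405 \left(- \frac{40627886}{2683}\right) - - 52 \left(-47 + 2 \cdot 9 \cdot \frac{1}{13}\right) = - \frac{341477381830}{2683} - - 52 \left(-47 + 2 \cdot 9 \cdot \frac{1}{13}\right) = - \frac{341477381830}{2683} - - 52 \left(-47 + \frac{18}{13}\right) = - \frac{341477381830}{2683} - \left(-52\right) \left(- \frac{593}{13}\right) = - \frac{341477381830}{2683} - 2372 = - \frac{341483745906}{2683}$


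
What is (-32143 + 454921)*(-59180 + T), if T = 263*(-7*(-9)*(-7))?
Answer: -74055062814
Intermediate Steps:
T = -115983 (T = 263*(63*(-7)) = 263*(-441) = -115983)
(-32143 + 454921)*(-59180 + T) = (-32143 + 454921)*(-59180 - 115983) = 422778*(-175163) = -74055062814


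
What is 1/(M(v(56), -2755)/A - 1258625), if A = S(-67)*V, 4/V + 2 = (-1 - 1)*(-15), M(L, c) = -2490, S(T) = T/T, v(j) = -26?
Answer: -1/1276055 ≈ -7.8367e-7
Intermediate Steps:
S(T) = 1
V = 1/7 (V = 4/(-2 + (-1 - 1)*(-15)) = 4/(-2 - 2*(-15)) = 4/(-2 + 30) = 4/28 = 4*(1/28) = 1/7 ≈ 0.14286)
A = 1/7 (A = 1*(1/7) = 1/7 ≈ 0.14286)
1/(M(v(56), -2755)/A - 1258625) = 1/(-2490/1/7 - 1258625) = 1/(-2490*7 - 1258625) = 1/(-17430 - 1258625) = 1/(-1276055) = -1/1276055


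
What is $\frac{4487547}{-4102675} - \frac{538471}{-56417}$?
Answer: $\frac{1955997570826}{231460615475} \approx 8.4507$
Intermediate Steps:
$\frac{4487547}{-4102675} - \frac{538471}{-56417} = 4487547 \left(- \frac{1}{4102675}\right) - - \frac{538471}{56417} = - \frac{4487547}{4102675} + \frac{538471}{56417} = \frac{1955997570826}{231460615475}$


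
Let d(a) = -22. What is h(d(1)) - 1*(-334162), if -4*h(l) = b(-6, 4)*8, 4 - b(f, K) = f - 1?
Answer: 334140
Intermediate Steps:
b(f, K) = 5 - f (b(f, K) = 4 - (f - 1) = 4 - (-1 + f) = 4 + (1 - f) = 5 - f)
h(l) = -22 (h(l) = -(5 - 1*(-6))*8/4 = -(5 + 6)*8/4 = -11*8/4 = -¼*88 = -22)
h(d(1)) - 1*(-334162) = -22 - 1*(-334162) = -22 + 334162 = 334140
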